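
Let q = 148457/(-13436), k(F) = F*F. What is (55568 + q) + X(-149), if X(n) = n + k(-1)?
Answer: 744474663/13436 ≈ 55409.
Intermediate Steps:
k(F) = F²
X(n) = 1 + n (X(n) = n + (-1)² = n + 1 = 1 + n)
q = -148457/13436 (q = 148457*(-1/13436) = -148457/13436 ≈ -11.049)
(55568 + q) + X(-149) = (55568 - 148457/13436) + (1 - 149) = 746463191/13436 - 148 = 744474663/13436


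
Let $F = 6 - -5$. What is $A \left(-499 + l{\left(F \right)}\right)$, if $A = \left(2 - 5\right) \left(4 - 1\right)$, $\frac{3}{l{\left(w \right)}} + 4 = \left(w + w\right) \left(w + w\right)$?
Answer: $\frac{718551}{160} \approx 4490.9$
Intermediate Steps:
$F = 11$ ($F = 6 + 5 = 11$)
$l{\left(w \right)} = \frac{3}{-4 + 4 w^{2}}$ ($l{\left(w \right)} = \frac{3}{-4 + \left(w + w\right) \left(w + w\right)} = \frac{3}{-4 + 2 w 2 w} = \frac{3}{-4 + 4 w^{2}}$)
$A = -9$ ($A = \left(-3\right) 3 = -9$)
$A \left(-499 + l{\left(F \right)}\right) = - 9 \left(-499 + \frac{3}{4 \left(-1 + 11^{2}\right)}\right) = - 9 \left(-499 + \frac{3}{4 \left(-1 + 121\right)}\right) = - 9 \left(-499 + \frac{3}{4 \cdot 120}\right) = - 9 \left(-499 + \frac{3}{4} \cdot \frac{1}{120}\right) = - 9 \left(-499 + \frac{1}{160}\right) = \left(-9\right) \left(- \frac{79839}{160}\right) = \frac{718551}{160}$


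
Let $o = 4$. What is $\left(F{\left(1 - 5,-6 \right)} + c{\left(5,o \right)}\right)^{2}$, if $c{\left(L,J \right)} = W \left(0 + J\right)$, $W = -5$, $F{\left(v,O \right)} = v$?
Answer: $576$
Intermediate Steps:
$c{\left(L,J \right)} = - 5 J$ ($c{\left(L,J \right)} = - 5 \left(0 + J\right) = - 5 J$)
$\left(F{\left(1 - 5,-6 \right)} + c{\left(5,o \right)}\right)^{2} = \left(\left(1 - 5\right) - 20\right)^{2} = \left(-4 - 20\right)^{2} = \left(-24\right)^{2} = 576$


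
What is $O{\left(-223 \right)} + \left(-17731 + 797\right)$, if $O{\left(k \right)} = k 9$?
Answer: $-18941$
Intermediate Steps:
$O{\left(k \right)} = 9 k$
$O{\left(-223 \right)} + \left(-17731 + 797\right) = 9 \left(-223\right) + \left(-17731 + 797\right) = -2007 - 16934 = -18941$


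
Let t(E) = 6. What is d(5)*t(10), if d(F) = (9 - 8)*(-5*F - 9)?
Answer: -204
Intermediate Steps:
d(F) = -9 - 5*F (d(F) = 1*(-9 - 5*F) = -9 - 5*F)
d(5)*t(10) = (-9 - 5*5)*6 = (-9 - 25)*6 = -34*6 = -204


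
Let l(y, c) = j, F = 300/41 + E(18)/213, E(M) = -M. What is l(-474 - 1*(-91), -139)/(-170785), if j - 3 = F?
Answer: -29787/497155135 ≈ -5.9915e-5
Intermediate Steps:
F = 21054/2911 (F = 300/41 - 1*18/213 = 300*(1/41) - 18*1/213 = 300/41 - 6/71 = 21054/2911 ≈ 7.2326)
j = 29787/2911 (j = 3 + 21054/2911 = 29787/2911 ≈ 10.233)
l(y, c) = 29787/2911
l(-474 - 1*(-91), -139)/(-170785) = (29787/2911)/(-170785) = (29787/2911)*(-1/170785) = -29787/497155135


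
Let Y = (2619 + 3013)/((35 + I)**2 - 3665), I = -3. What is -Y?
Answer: 5632/2641 ≈ 2.1325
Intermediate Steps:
Y = -5632/2641 (Y = (2619 + 3013)/((35 - 3)**2 - 3665) = 5632/(32**2 - 3665) = 5632/(1024 - 3665) = 5632/(-2641) = 5632*(-1/2641) = -5632/2641 ≈ -2.1325)
-Y = -1*(-5632/2641) = 5632/2641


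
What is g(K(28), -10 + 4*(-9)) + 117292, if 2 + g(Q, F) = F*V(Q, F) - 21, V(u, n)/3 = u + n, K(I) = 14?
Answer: 121685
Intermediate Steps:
V(u, n) = 3*n + 3*u (V(u, n) = 3*(u + n) = 3*(n + u) = 3*n + 3*u)
g(Q, F) = -23 + F*(3*F + 3*Q) (g(Q, F) = -2 + (F*(3*F + 3*Q) - 21) = -2 + (-21 + F*(3*F + 3*Q)) = -23 + F*(3*F + 3*Q))
g(K(28), -10 + 4*(-9)) + 117292 = (-23 + 3*(-10 + 4*(-9))*((-10 + 4*(-9)) + 14)) + 117292 = (-23 + 3*(-10 - 36)*((-10 - 36) + 14)) + 117292 = (-23 + 3*(-46)*(-46 + 14)) + 117292 = (-23 + 3*(-46)*(-32)) + 117292 = (-23 + 4416) + 117292 = 4393 + 117292 = 121685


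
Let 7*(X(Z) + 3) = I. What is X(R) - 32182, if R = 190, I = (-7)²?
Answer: -32178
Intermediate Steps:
I = 49
X(Z) = 4 (X(Z) = -3 + (⅐)*49 = -3 + 7 = 4)
X(R) - 32182 = 4 - 32182 = -32178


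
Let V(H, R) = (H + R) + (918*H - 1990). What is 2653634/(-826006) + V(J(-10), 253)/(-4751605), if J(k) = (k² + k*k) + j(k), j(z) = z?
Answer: -6375907358904/1962427119815 ≈ -3.2490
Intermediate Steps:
J(k) = k + 2*k² (J(k) = (k² + k*k) + k = (k² + k²) + k = 2*k² + k = k + 2*k²)
V(H, R) = -1990 + R + 919*H (V(H, R) = (H + R) + (-1990 + 918*H) = -1990 + R + 919*H)
2653634/(-826006) + V(J(-10), 253)/(-4751605) = 2653634/(-826006) + (-1990 + 253 + 919*(-10*(1 + 2*(-10))))/(-4751605) = 2653634*(-1/826006) + (-1990 + 253 + 919*(-10*(1 - 20)))*(-1/4751605) = -1326817/413003 + (-1990 + 253 + 919*(-10*(-19)))*(-1/4751605) = -1326817/413003 + (-1990 + 253 + 919*190)*(-1/4751605) = -1326817/413003 + (-1990 + 253 + 174610)*(-1/4751605) = -1326817/413003 + 172873*(-1/4751605) = -1326817/413003 - 172873/4751605 = -6375907358904/1962427119815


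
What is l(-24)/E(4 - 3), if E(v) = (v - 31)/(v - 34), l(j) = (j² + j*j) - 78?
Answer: 5907/5 ≈ 1181.4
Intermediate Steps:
l(j) = -78 + 2*j² (l(j) = (j² + j²) - 78 = 2*j² - 78 = -78 + 2*j²)
E(v) = (-31 + v)/(-34 + v)
l(-24)/E(4 - 3) = (-78 + 2*(-24)²)/(((-31 + (4 - 3))/(-34 + (4 - 3)))) = (-78 + 2*576)/(((-31 + 1)/(-34 + 1))) = (-78 + 1152)/((-30/(-33))) = 1074/((-1/33*(-30))) = 1074/(10/11) = 1074*(11/10) = 5907/5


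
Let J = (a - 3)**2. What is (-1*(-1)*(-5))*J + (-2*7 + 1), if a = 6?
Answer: -58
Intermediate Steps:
J = 9 (J = (6 - 3)**2 = 3**2 = 9)
(-1*(-1)*(-5))*J + (-2*7 + 1) = (-1*(-1)*(-5))*9 + (-2*7 + 1) = (1*(-5))*9 + (-14 + 1) = -5*9 - 13 = -45 - 13 = -58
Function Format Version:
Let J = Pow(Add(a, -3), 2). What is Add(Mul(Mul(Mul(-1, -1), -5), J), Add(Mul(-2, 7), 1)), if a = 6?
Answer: -58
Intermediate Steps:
J = 9 (J = Pow(Add(6, -3), 2) = Pow(3, 2) = 9)
Add(Mul(Mul(Mul(-1, -1), -5), J), Add(Mul(-2, 7), 1)) = Add(Mul(Mul(Mul(-1, -1), -5), 9), Add(Mul(-2, 7), 1)) = Add(Mul(Mul(1, -5), 9), Add(-14, 1)) = Add(Mul(-5, 9), -13) = Add(-45, -13) = -58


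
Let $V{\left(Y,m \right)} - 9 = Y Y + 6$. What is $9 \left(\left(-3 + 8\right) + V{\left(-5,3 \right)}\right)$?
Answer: $405$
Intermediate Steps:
$V{\left(Y,m \right)} = 15 + Y^{2}$ ($V{\left(Y,m \right)} = 9 + \left(Y Y + 6\right) = 9 + \left(Y^{2} + 6\right) = 9 + \left(6 + Y^{2}\right) = 15 + Y^{2}$)
$9 \left(\left(-3 + 8\right) + V{\left(-5,3 \right)}\right) = 9 \left(\left(-3 + 8\right) + \left(15 + \left(-5\right)^{2}\right)\right) = 9 \left(5 + \left(15 + 25\right)\right) = 9 \left(5 + 40\right) = 9 \cdot 45 = 405$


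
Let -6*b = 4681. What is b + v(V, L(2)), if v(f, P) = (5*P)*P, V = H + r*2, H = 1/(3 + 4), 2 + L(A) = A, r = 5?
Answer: -4681/6 ≈ -780.17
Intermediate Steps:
b = -4681/6 (b = -⅙*4681 = -4681/6 ≈ -780.17)
L(A) = -2 + A
H = ⅐ (H = 1/7 = ⅐ ≈ 0.14286)
V = 71/7 (V = ⅐ + 5*2 = ⅐ + 10 = 71/7 ≈ 10.143)
v(f, P) = 5*P²
b + v(V, L(2)) = -4681/6 + 5*(-2 + 2)² = -4681/6 + 5*0² = -4681/6 + 5*0 = -4681/6 + 0 = -4681/6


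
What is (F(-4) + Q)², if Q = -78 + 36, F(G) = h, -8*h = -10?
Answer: 26569/16 ≈ 1660.6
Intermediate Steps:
h = 5/4 (h = -⅛*(-10) = 5/4 ≈ 1.2500)
F(G) = 5/4
Q = -42
(F(-4) + Q)² = (5/4 - 42)² = (-163/4)² = 26569/16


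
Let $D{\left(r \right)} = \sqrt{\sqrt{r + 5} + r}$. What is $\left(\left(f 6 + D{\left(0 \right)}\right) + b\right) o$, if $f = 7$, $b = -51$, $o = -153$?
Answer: $1377 - 153 \sqrt[4]{5} \approx 1148.2$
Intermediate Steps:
$D{\left(r \right)} = \sqrt{r + \sqrt{5 + r}}$ ($D{\left(r \right)} = \sqrt{\sqrt{5 + r} + r} = \sqrt{r + \sqrt{5 + r}}$)
$\left(\left(f 6 + D{\left(0 \right)}\right) + b\right) o = \left(\left(7 \cdot 6 + \sqrt{0 + \sqrt{5 + 0}}\right) - 51\right) \left(-153\right) = \left(\left(42 + \sqrt{0 + \sqrt{5}}\right) - 51\right) \left(-153\right) = \left(\left(42 + \sqrt{\sqrt{5}}\right) - 51\right) \left(-153\right) = \left(\left(42 + \sqrt[4]{5}\right) - 51\right) \left(-153\right) = \left(-9 + \sqrt[4]{5}\right) \left(-153\right) = 1377 - 153 \sqrt[4]{5}$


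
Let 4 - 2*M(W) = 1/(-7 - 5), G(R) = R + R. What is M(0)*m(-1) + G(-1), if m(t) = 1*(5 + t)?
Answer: 37/6 ≈ 6.1667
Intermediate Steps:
G(R) = 2*R
m(t) = 5 + t
M(W) = 49/24 (M(W) = 2 - 1/(2*(-7 - 5)) = 2 - 1/2/(-12) = 2 - 1/2*(-1/12) = 2 + 1/24 = 49/24)
M(0)*m(-1) + G(-1) = 49*(5 - 1)/24 + 2*(-1) = (49/24)*4 - 2 = 49/6 - 2 = 37/6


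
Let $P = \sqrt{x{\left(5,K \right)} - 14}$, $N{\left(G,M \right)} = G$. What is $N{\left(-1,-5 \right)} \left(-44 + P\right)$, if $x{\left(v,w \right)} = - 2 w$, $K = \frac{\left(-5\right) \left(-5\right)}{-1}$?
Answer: $38$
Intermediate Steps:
$K = -25$ ($K = 25 \left(-1\right) = -25$)
$P = 6$ ($P = \sqrt{\left(-2\right) \left(-25\right) - 14} = \sqrt{50 - 14} = \sqrt{36} = 6$)
$N{\left(-1,-5 \right)} \left(-44 + P\right) = - (-44 + 6) = \left(-1\right) \left(-38\right) = 38$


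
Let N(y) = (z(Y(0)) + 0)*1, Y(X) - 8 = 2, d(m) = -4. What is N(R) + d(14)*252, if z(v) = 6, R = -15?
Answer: -1002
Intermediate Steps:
Y(X) = 10 (Y(X) = 8 + 2 = 10)
N(y) = 6 (N(y) = (6 + 0)*1 = 6*1 = 6)
N(R) + d(14)*252 = 6 - 4*252 = 6 - 1008 = -1002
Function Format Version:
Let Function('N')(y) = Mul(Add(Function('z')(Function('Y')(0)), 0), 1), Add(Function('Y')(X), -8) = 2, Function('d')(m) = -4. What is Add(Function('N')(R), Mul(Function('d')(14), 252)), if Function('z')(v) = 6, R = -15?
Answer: -1002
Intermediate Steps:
Function('Y')(X) = 10 (Function('Y')(X) = Add(8, 2) = 10)
Function('N')(y) = 6 (Function('N')(y) = Mul(Add(6, 0), 1) = Mul(6, 1) = 6)
Add(Function('N')(R), Mul(Function('d')(14), 252)) = Add(6, Mul(-4, 252)) = Add(6, -1008) = -1002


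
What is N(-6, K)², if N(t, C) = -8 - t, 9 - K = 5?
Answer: 4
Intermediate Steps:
K = 4 (K = 9 - 1*5 = 9 - 5 = 4)
N(-6, K)² = (-8 - 1*(-6))² = (-8 + 6)² = (-2)² = 4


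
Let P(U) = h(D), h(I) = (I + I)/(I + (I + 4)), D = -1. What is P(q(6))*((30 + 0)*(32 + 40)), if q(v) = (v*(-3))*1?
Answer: -2160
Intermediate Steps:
q(v) = -3*v (q(v) = -3*v*1 = -3*v)
h(I) = 2*I/(4 + 2*I) (h(I) = (2*I)/(I + (4 + I)) = (2*I)/(4 + 2*I) = 2*I/(4 + 2*I))
P(U) = -1 (P(U) = -1/(2 - 1) = -1/1 = -1*1 = -1)
P(q(6))*((30 + 0)*(32 + 40)) = -(30 + 0)*(32 + 40) = -30*72 = -1*2160 = -2160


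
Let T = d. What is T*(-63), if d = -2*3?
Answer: 378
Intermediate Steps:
d = -6
T = -6
T*(-63) = -6*(-63) = 378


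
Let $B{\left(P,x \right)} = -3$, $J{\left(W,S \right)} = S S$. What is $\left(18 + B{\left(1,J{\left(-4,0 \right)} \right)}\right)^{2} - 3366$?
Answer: $-3141$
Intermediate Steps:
$J{\left(W,S \right)} = S^{2}$
$\left(18 + B{\left(1,J{\left(-4,0 \right)} \right)}\right)^{2} - 3366 = \left(18 - 3\right)^{2} - 3366 = 15^{2} - 3366 = 225 - 3366 = -3141$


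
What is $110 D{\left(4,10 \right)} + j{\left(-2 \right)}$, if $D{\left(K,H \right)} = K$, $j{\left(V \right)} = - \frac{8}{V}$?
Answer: $444$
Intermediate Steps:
$110 D{\left(4,10 \right)} + j{\left(-2 \right)} = 110 \cdot 4 - \frac{8}{-2} = 440 - -4 = 440 + 4 = 444$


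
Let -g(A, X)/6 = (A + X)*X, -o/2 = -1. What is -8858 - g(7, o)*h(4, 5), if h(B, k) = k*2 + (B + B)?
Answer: -6914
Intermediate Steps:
o = 2 (o = -2*(-1) = 2)
g(A, X) = -6*X*(A + X) (g(A, X) = -6*(A + X)*X = -6*X*(A + X))
h(B, k) = 2*B + 2*k (h(B, k) = 2*k + 2*B = 2*B + 2*k)
-8858 - g(7, o)*h(4, 5) = -8858 - (-6*2*(7 + 2))*(2*4 + 2*5) = -8858 - (-6*2*9)*(8 + 10) = -8858 - (-108)*18 = -8858 - 1*(-1944) = -8858 + 1944 = -6914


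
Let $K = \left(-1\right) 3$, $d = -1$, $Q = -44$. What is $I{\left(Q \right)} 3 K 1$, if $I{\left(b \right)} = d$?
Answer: $9$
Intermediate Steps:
$I{\left(b \right)} = -1$
$K = -3$
$I{\left(Q \right)} 3 K 1 = - 3 \left(-3\right) 1 = - \left(-9\right) 1 = \left(-1\right) \left(-9\right) = 9$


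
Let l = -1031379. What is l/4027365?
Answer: -343793/1342455 ≈ -0.25609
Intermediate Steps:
l/4027365 = -1031379/4027365 = -1031379*1/4027365 = -343793/1342455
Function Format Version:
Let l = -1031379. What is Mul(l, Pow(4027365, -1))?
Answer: Rational(-343793, 1342455) ≈ -0.25609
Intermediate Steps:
Mul(l, Pow(4027365, -1)) = Mul(-1031379, Pow(4027365, -1)) = Mul(-1031379, Rational(1, 4027365)) = Rational(-343793, 1342455)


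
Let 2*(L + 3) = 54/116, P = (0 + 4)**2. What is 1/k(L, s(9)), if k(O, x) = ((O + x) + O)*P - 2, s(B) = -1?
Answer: -29/3090 ≈ -0.0093851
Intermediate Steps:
P = 16 (P = 4**2 = 16)
L = -321/116 (L = -3 + (54/116)/2 = -3 + (54*(1/116))/2 = -3 + (1/2)*(27/58) = -3 + 27/116 = -321/116 ≈ -2.7672)
k(O, x) = -2 + 16*x + 32*O (k(O, x) = ((O + x) + O)*16 - 2 = (x + 2*O)*16 - 2 = (16*x + 32*O) - 2 = -2 + 16*x + 32*O)
1/k(L, s(9)) = 1/(-2 + 16*(-1) + 32*(-321/116)) = 1/(-2 - 16 - 2568/29) = 1/(-3090/29) = -29/3090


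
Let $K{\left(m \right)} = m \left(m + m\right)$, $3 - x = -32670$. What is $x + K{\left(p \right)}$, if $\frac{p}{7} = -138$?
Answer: $1898985$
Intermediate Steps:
$p = -966$ ($p = 7 \left(-138\right) = -966$)
$x = 32673$ ($x = 3 - -32670 = 3 + 32670 = 32673$)
$K{\left(m \right)} = 2 m^{2}$ ($K{\left(m \right)} = m 2 m = 2 m^{2}$)
$x + K{\left(p \right)} = 32673 + 2 \left(-966\right)^{2} = 32673 + 2 \cdot 933156 = 32673 + 1866312 = 1898985$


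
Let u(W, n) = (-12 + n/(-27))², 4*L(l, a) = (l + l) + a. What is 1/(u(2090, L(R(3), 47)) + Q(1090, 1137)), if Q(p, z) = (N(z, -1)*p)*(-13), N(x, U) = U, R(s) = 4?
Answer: 11664/167104081 ≈ 6.9801e-5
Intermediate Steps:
L(l, a) = l/2 + a/4 (L(l, a) = ((l + l) + a)/4 = (2*l + a)/4 = (a + 2*l)/4 = l/2 + a/4)
u(W, n) = (-12 - n/27)² (u(W, n) = (-12 + n*(-1/27))² = (-12 - n/27)²)
Q(p, z) = 13*p (Q(p, z) = -p*(-13) = 13*p)
1/(u(2090, L(R(3), 47)) + Q(1090, 1137)) = 1/((324 + ((½)*4 + (¼)*47))²/729 + 13*1090) = 1/((324 + (2 + 47/4))²/729 + 14170) = 1/((324 + 55/4)²/729 + 14170) = 1/((1351/4)²/729 + 14170) = 1/((1/729)*(1825201/16) + 14170) = 1/(1825201/11664 + 14170) = 1/(167104081/11664) = 11664/167104081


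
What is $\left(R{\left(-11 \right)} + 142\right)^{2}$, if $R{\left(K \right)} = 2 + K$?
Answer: $17689$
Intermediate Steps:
$\left(R{\left(-11 \right)} + 142\right)^{2} = \left(\left(2 - 11\right) + 142\right)^{2} = \left(-9 + 142\right)^{2} = 133^{2} = 17689$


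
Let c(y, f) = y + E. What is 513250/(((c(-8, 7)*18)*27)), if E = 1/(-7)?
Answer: -1796375/13851 ≈ -129.69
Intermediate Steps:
E = -1/7 ≈ -0.14286
c(y, f) = -1/7 + y (c(y, f) = y - 1/7 = -1/7 + y)
513250/(((c(-8, 7)*18)*27)) = 513250/((((-1/7 - 8)*18)*27)) = 513250/((-57/7*18*27)) = 513250/((-1026/7*27)) = 513250/(-27702/7) = 513250*(-7/27702) = -1796375/13851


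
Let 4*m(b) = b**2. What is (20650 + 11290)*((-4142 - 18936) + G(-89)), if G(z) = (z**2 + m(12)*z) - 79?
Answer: -588973600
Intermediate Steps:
m(b) = b**2/4
G(z) = -79 + z**2 + 36*z (G(z) = (z**2 + ((1/4)*12**2)*z) - 79 = (z**2 + ((1/4)*144)*z) - 79 = (z**2 + 36*z) - 79 = -79 + z**2 + 36*z)
(20650 + 11290)*((-4142 - 18936) + G(-89)) = (20650 + 11290)*((-4142 - 18936) + (-79 + (-89)**2 + 36*(-89))) = 31940*(-23078 + (-79 + 7921 - 3204)) = 31940*(-23078 + 4638) = 31940*(-18440) = -588973600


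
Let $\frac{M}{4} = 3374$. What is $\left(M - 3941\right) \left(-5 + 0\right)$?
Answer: $-47775$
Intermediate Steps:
$M = 13496$ ($M = 4 \cdot 3374 = 13496$)
$\left(M - 3941\right) \left(-5 + 0\right) = \left(13496 - 3941\right) \left(-5 + 0\right) = 9555 \left(-5\right) = -47775$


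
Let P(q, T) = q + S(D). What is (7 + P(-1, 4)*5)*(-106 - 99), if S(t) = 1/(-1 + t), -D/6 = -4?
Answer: -10455/23 ≈ -454.57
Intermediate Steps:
D = 24 (D = -6*(-4) = 24)
P(q, T) = 1/23 + q (P(q, T) = q + 1/(-1 + 24) = q + 1/23 = 1/23 + q)
(7 + P(-1, 4)*5)*(-106 - 99) = (7 + (1/23 - 1)*5)*(-106 - 99) = (7 - 22/23*5)*(-205) = (7 - 110/23)*(-205) = (51/23)*(-205) = -10455/23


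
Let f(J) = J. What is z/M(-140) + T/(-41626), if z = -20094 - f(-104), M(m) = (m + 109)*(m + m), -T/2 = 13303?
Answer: -30058183/18065684 ≈ -1.6638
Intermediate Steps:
T = -26606 (T = -2*13303 = -26606)
M(m) = 2*m*(109 + m) (M(m) = (109 + m)*(2*m) = 2*m*(109 + m))
z = -19990 (z = -20094 - 1*(-104) = -20094 + 104 = -19990)
z/M(-140) + T/(-41626) = -19990*(-1/(280*(109 - 140))) - 26606/(-41626) = -19990/(2*(-140)*(-31)) - 26606*(-1/41626) = -19990/8680 + 13303/20813 = -19990*1/8680 + 13303/20813 = -1999/868 + 13303/20813 = -30058183/18065684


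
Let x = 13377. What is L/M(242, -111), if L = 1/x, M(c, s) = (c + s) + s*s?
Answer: 1/166570404 ≈ 6.0035e-9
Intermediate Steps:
M(c, s) = c + s + s² (M(c, s) = (c + s) + s² = c + s + s²)
L = 1/13377 ≈ 7.4755e-5
L/M(242, -111) = 1/(13377*(242 - 111 + (-111)²)) = 1/(13377*(242 - 111 + 12321)) = (1/13377)/12452 = (1/13377)*(1/12452) = 1/166570404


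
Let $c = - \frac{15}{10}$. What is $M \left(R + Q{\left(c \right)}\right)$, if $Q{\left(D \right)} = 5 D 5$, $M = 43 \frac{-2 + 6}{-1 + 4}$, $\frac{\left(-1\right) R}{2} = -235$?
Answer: $\frac{74390}{3} \approx 24797.0$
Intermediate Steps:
$R = 470$ ($R = \left(-2\right) \left(-235\right) = 470$)
$c = - \frac{3}{2}$ ($c = \left(-15\right) \frac{1}{10} = - \frac{3}{2} \approx -1.5$)
$M = \frac{172}{3}$ ($M = 43 \cdot \frac{4}{3} = \frac{172}{3} \approx 57.333$)
$Q{\left(D \right)} = 25 D$
$M \left(R + Q{\left(c \right)}\right) = \frac{172 \left(470 + 25 \left(- \frac{3}{2}\right)\right)}{3} = \frac{172 \left(470 - \frac{75}{2}\right)}{3} = \frac{172}{3} \cdot \frac{865}{2} = \frac{74390}{3}$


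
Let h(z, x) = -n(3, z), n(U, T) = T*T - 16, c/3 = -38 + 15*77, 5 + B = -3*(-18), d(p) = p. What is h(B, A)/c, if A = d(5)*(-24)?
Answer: -795/1117 ≈ -0.71173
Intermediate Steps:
B = 49 (B = -5 - 3*(-18) = -5 + 54 = 49)
c = 3351 (c = 3*(-38 + 15*77) = 3*(-38 + 1155) = 3*1117 = 3351)
A = -120 (A = 5*(-24) = -120)
n(U, T) = -16 + T² (n(U, T) = T² - 16 = -16 + T²)
h(z, x) = 16 - z² (h(z, x) = -(-16 + z²) = 16 - z²)
h(B, A)/c = (16 - 1*49²)/3351 = (16 - 1*2401)*(1/3351) = (16 - 2401)*(1/3351) = -2385*1/3351 = -795/1117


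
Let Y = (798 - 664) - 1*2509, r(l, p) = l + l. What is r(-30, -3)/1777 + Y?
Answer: -4220435/1777 ≈ -2375.0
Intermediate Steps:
r(l, p) = 2*l
Y = -2375 (Y = 134 - 2509 = -2375)
r(-30, -3)/1777 + Y = (2*(-30))/1777 - 2375 = -60*1/1777 - 2375 = -60/1777 - 2375 = -4220435/1777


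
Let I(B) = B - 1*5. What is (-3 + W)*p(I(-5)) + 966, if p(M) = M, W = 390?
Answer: -2904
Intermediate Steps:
I(B) = -5 + B (I(B) = B - 5 = -5 + B)
(-3 + W)*p(I(-5)) + 966 = (-3 + 390)*(-5 - 5) + 966 = 387*(-10) + 966 = -3870 + 966 = -2904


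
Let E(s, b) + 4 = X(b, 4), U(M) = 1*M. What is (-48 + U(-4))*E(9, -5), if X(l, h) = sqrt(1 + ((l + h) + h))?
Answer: 104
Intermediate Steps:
U(M) = M
X(l, h) = sqrt(1 + l + 2*h) (X(l, h) = sqrt(1 + ((h + l) + h)) = sqrt(1 + (l + 2*h)) = sqrt(1 + l + 2*h))
E(s, b) = -4 + sqrt(9 + b) (E(s, b) = -4 + sqrt(1 + b + 2*4) = -4 + sqrt(1 + b + 8) = -4 + sqrt(9 + b))
(-48 + U(-4))*E(9, -5) = (-48 - 4)*(-4 + sqrt(9 - 5)) = -52*(-4 + sqrt(4)) = -52*(-4 + 2) = -52*(-2) = 104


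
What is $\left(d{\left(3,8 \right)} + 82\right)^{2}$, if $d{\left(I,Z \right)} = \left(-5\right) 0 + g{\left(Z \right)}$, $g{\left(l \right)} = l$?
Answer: $8100$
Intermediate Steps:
$d{\left(I,Z \right)} = Z$ ($d{\left(I,Z \right)} = \left(-5\right) 0 + Z = 0 + Z = Z$)
$\left(d{\left(3,8 \right)} + 82\right)^{2} = \left(8 + 82\right)^{2} = 90^{2} = 8100$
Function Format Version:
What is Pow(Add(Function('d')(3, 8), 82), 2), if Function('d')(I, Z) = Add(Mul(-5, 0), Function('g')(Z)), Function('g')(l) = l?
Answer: 8100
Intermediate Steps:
Function('d')(I, Z) = Z (Function('d')(I, Z) = Add(Mul(-5, 0), Z) = Add(0, Z) = Z)
Pow(Add(Function('d')(3, 8), 82), 2) = Pow(Add(8, 82), 2) = Pow(90, 2) = 8100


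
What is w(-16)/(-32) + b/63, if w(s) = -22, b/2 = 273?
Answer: 449/48 ≈ 9.3542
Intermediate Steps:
b = 546 (b = 2*273 = 546)
w(-16)/(-32) + b/63 = -22/(-32) + 546/63 = -22*(-1/32) + 546*(1/63) = 11/16 + 26/3 = 449/48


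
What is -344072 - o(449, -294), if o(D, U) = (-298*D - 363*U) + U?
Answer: -316698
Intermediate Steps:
o(D, U) = -362*U - 298*D (o(D, U) = (-363*U - 298*D) + U = -362*U - 298*D)
-344072 - o(449, -294) = -344072 - (-362*(-294) - 298*449) = -344072 - (106428 - 133802) = -344072 - 1*(-27374) = -344072 + 27374 = -316698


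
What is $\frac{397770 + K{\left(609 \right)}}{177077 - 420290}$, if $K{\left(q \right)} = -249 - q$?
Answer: $- \frac{132304}{81071} \approx -1.632$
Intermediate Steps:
$\frac{397770 + K{\left(609 \right)}}{177077 - 420290} = \frac{397770 - 858}{177077 - 420290} = \frac{397770 - 858}{-243213} = \left(397770 - 858\right) \left(- \frac{1}{243213}\right) = 396912 \left(- \frac{1}{243213}\right) = - \frac{132304}{81071}$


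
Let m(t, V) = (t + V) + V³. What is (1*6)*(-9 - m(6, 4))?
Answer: -498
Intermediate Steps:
m(t, V) = V + t + V³ (m(t, V) = (V + t) + V³ = V + t + V³)
(1*6)*(-9 - m(6, 4)) = (1*6)*(-9 - (4 + 6 + 4³)) = 6*(-9 - (4 + 6 + 64)) = 6*(-9 - 1*74) = 6*(-9 - 74) = 6*(-83) = -498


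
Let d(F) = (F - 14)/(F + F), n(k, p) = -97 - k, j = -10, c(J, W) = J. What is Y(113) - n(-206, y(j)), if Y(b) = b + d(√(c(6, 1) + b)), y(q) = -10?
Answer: 9/2 - √119/17 ≈ 3.8583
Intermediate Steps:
d(F) = (-14 + F)/(2*F) (d(F) = (-14 + F)/((2*F)) = (-14 + F)*(1/(2*F)) = (-14 + F)/(2*F))
Y(b) = b + (-14 + √(6 + b))/(2*√(6 + b)) (Y(b) = b + (-14 + √(6 + b))/(2*(√(6 + b))) = b + (-14 + √(6 + b))/(2*√(6 + b)))
Y(113) - n(-206, y(j)) = (½ + 113 - 7/√(6 + 113)) - (-97 - 1*(-206)) = (½ + 113 - √119/17) - (-97 + 206) = (½ + 113 - √119/17) - 1*109 = (½ + 113 - √119/17) - 109 = (227/2 - √119/17) - 109 = 9/2 - √119/17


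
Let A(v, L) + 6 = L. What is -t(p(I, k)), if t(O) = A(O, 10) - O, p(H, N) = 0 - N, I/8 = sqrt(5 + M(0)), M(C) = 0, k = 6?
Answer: -10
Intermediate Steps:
I = 8*sqrt(5) (I = 8*sqrt(5 + 0) = 8*sqrt(5) ≈ 17.889)
A(v, L) = -6 + L
p(H, N) = -N
t(O) = 4 - O (t(O) = (-6 + 10) - O = 4 - O)
-t(p(I, k)) = -(4 - (-1)*6) = -(4 - 1*(-6)) = -(4 + 6) = -1*10 = -10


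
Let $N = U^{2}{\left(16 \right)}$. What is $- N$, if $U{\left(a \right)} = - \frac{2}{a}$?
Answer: $- \frac{1}{64} \approx -0.015625$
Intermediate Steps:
$N = \frac{1}{64}$ ($N = \left(- \frac{2}{16}\right)^{2} = \left(\left(-2\right) \frac{1}{16}\right)^{2} = \left(- \frac{1}{8}\right)^{2} = \frac{1}{64} \approx 0.015625$)
$- N = \left(-1\right) \frac{1}{64} = - \frac{1}{64}$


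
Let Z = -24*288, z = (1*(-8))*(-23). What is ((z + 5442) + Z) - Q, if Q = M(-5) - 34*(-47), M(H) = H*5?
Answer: -2859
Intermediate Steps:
M(H) = 5*H
z = 184 (z = -8*(-23) = 184)
Z = -6912
Q = 1573 (Q = 5*(-5) - 34*(-47) = -25 + 1598 = 1573)
((z + 5442) + Z) - Q = ((184 + 5442) - 6912) - 1*1573 = (5626 - 6912) - 1573 = -1286 - 1573 = -2859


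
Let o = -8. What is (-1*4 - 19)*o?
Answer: 184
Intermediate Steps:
(-1*4 - 19)*o = (-1*4 - 19)*(-8) = (-4 - 19)*(-8) = -23*(-8) = 184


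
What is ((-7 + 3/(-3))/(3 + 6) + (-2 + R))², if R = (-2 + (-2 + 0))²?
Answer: 13924/81 ≈ 171.90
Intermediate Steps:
R = 16 (R = (-2 - 2)² = (-4)² = 16)
((-7 + 3/(-3))/(3 + 6) + (-2 + R))² = ((-7 + 3/(-3))/(3 + 6) + (-2 + 16))² = ((-7 + 3*(-⅓))/9 + 14)² = ((-7 - 1)*(⅑) + 14)² = (-8*⅑ + 14)² = (-8/9 + 14)² = (118/9)² = 13924/81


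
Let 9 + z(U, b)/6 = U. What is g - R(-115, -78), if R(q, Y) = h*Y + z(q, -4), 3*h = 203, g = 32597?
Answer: 38619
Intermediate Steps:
z(U, b) = -54 + 6*U
h = 203/3 (h = (⅓)*203 = 203/3 ≈ 67.667)
R(q, Y) = -54 + 6*q + 203*Y/3 (R(q, Y) = 203*Y/3 + (-54 + 6*q) = -54 + 6*q + 203*Y/3)
g - R(-115, -78) = 32597 - (-54 + 6*(-115) + (203/3)*(-78)) = 32597 - (-54 - 690 - 5278) = 32597 - 1*(-6022) = 32597 + 6022 = 38619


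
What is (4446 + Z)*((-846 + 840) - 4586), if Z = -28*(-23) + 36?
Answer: -23538592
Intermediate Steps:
Z = 680 (Z = 644 + 36 = 680)
(4446 + Z)*((-846 + 840) - 4586) = (4446 + 680)*((-846 + 840) - 4586) = 5126*(-6 - 4586) = 5126*(-4592) = -23538592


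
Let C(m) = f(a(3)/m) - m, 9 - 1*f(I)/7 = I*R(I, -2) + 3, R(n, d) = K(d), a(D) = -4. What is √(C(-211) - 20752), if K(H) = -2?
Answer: I*√912624163/211 ≈ 143.17*I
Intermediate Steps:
R(n, d) = -2
f(I) = 42 + 14*I (f(I) = 63 - 7*(I*(-2) + 3) = 63 - 7*(-2*I + 3) = 63 - 7*(3 - 2*I) = 63 + (-21 + 14*I) = 42 + 14*I)
C(m) = 42 - m - 56/m (C(m) = (42 + 14*(-4/m)) - m = (42 - 56/m) - m = 42 - m - 56/m)
√(C(-211) - 20752) = √((42 - 1*(-211) - 56/(-211)) - 20752) = √((42 + 211 - 56*(-1/211)) - 20752) = √((42 + 211 + 56/211) - 20752) = √(53439/211 - 20752) = √(-4325233/211) = I*√912624163/211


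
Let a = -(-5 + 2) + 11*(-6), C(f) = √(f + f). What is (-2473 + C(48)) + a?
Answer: -2536 + 4*√6 ≈ -2526.2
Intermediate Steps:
C(f) = √2*√f (C(f) = √(2*f) = √2*√f)
a = -63 (a = -1*(-3) - 66 = 3 - 66 = -63)
(-2473 + C(48)) + a = (-2473 + √2*√48) - 63 = (-2473 + √2*(4*√3)) - 63 = (-2473 + 4*√6) - 63 = -2536 + 4*√6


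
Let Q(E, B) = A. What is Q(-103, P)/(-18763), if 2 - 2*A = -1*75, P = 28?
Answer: -77/37526 ≈ -0.0020519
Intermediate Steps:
A = 77/2 (A = 1 - (-1)*75/2 = 1 - 1/2*(-75) = 1 + 75/2 = 77/2 ≈ 38.500)
Q(E, B) = 77/2
Q(-103, P)/(-18763) = (77/2)/(-18763) = (77/2)*(-1/18763) = -77/37526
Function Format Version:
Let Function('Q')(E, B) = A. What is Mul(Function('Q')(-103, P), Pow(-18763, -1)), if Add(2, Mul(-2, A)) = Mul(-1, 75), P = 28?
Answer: Rational(-77, 37526) ≈ -0.0020519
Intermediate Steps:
A = Rational(77, 2) (A = Add(1, Mul(Rational(-1, 2), Mul(-1, 75))) = Add(1, Mul(Rational(-1, 2), -75)) = Add(1, Rational(75, 2)) = Rational(77, 2) ≈ 38.500)
Function('Q')(E, B) = Rational(77, 2)
Mul(Function('Q')(-103, P), Pow(-18763, -1)) = Mul(Rational(77, 2), Pow(-18763, -1)) = Mul(Rational(77, 2), Rational(-1, 18763)) = Rational(-77, 37526)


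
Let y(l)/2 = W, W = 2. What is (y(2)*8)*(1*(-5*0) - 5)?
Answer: -160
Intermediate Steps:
y(l) = 4 (y(l) = 2*2 = 4)
(y(2)*8)*(1*(-5*0) - 5) = (4*8)*(1*(-5*0) - 5) = 32*(1*0 - 5) = 32*(0 - 5) = 32*(-5) = -160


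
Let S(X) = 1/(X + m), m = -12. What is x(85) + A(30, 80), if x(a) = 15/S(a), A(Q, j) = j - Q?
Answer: 1145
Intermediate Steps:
S(X) = 1/(-12 + X) (S(X) = 1/(X - 12) = 1/(-12 + X))
x(a) = -180 + 15*a (x(a) = 15/(1/(-12 + a)) = 15*(-12 + a) = -180 + 15*a)
x(85) + A(30, 80) = (-180 + 15*85) + (80 - 1*30) = (-180 + 1275) + (80 - 30) = 1095 + 50 = 1145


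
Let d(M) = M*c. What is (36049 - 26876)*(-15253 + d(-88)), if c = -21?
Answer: -122964065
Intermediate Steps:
d(M) = -21*M (d(M) = M*(-21) = -21*M)
(36049 - 26876)*(-15253 + d(-88)) = (36049 - 26876)*(-15253 - 21*(-88)) = 9173*(-15253 + 1848) = 9173*(-13405) = -122964065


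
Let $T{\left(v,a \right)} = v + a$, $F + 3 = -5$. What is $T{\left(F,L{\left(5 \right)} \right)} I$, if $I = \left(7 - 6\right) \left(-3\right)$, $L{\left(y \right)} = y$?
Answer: $9$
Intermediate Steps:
$F = -8$ ($F = -3 - 5 = -8$)
$T{\left(v,a \right)} = a + v$
$I = -3$ ($I = 1 \left(-3\right) = -3$)
$T{\left(F,L{\left(5 \right)} \right)} I = \left(5 - 8\right) \left(-3\right) = \left(-3\right) \left(-3\right) = 9$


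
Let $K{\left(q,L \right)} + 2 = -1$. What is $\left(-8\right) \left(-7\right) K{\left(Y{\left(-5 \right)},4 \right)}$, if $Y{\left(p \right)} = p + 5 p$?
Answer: $-168$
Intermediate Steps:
$Y{\left(p \right)} = 6 p$
$K{\left(q,L \right)} = -3$ ($K{\left(q,L \right)} = -2 - 1 = -3$)
$\left(-8\right) \left(-7\right) K{\left(Y{\left(-5 \right)},4 \right)} = \left(-8\right) \left(-7\right) \left(-3\right) = 56 \left(-3\right) = -168$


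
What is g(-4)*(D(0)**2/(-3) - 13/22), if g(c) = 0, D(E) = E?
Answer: 0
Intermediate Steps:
g(-4)*(D(0)**2/(-3) - 13/22) = 0*(0**2/(-3) - 13/22) = 0*(0*(-1/3) - 13*1/22) = 0*(0 - 13/22) = 0*(-13/22) = 0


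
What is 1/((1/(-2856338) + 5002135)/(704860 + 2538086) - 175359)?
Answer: -9262949891748/1624327342278755903 ≈ -5.7026e-6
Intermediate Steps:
1/((1/(-2856338) + 5002135)/(704860 + 2538086) - 175359) = 1/((-1/2856338 + 5002135)/3242946 - 175359) = 1/((14287788281629/2856338)*(1/3242946) - 175359) = 1/(14287788281629/9262949891748 - 175359) = 1/(-1624327342278755903/9262949891748) = -9262949891748/1624327342278755903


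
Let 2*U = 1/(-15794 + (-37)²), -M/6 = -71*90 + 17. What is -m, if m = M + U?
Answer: -1103166299/28850 ≈ -38238.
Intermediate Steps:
M = 38238 (M = -6*(-71*90 + 17) = -6*(-6390 + 17) = -6*(-6373) = 38238)
U = -1/28850 (U = 1/(2*(-15794 + (-37)²)) = 1/(2*(-15794 + 1369)) = (½)/(-14425) = (½)*(-1/14425) = -1/28850 ≈ -3.4662e-5)
m = 1103166299/28850 (m = 38238 - 1/28850 = 1103166299/28850 ≈ 38238.)
-m = -1*1103166299/28850 = -1103166299/28850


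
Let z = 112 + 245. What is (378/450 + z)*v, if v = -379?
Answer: -3390534/25 ≈ -1.3562e+5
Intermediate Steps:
z = 357
(378/450 + z)*v = (378/450 + 357)*(-379) = (378*(1/450) + 357)*(-379) = (21/25 + 357)*(-379) = (8946/25)*(-379) = -3390534/25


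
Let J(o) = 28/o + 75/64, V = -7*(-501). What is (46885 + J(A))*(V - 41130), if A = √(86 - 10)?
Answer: -112895900445/64 - 526722*√19/19 ≈ -1.7641e+9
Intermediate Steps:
A = 2*√19 (A = √76 = 2*√19 ≈ 8.7178)
V = 3507
J(o) = 75/64 + 28/o (J(o) = 28/o + 75*(1/64) = 28/o + 75/64 = 75/64 + 28/o)
(46885 + J(A))*(V - 41130) = (46885 + (75/64 + 28/((2*√19))))*(3507 - 41130) = (46885 + (75/64 + 28*(√19/38)))*(-37623) = (46885 + (75/64 + 14*√19/19))*(-37623) = (3000715/64 + 14*√19/19)*(-37623) = -112895900445/64 - 526722*√19/19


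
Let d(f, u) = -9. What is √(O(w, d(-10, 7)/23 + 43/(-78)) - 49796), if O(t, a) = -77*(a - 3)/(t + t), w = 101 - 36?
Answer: I*√4006443082155/8970 ≈ 223.15*I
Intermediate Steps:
w = 65
O(t, a) = -77*(-3 + a)/(2*t)
√(O(w, d(-10, 7)/23 + 43/(-78)) - 49796) = √((77/2)*(3 - (-9/23 + 43/(-78)))/65 - 49796) = √((77/2)*(1/65)*(3 - (-9*1/23 + 43*(-1/78))) - 49796) = √((77/2)*(1/65)*(3 - (-9/23 - 43/78)) - 49796) = √((77/2)*(1/65)*(3 - 1*(-1691/1794)) - 49796) = √((77/2)*(1/65)*(3 + 1691/1794) - 49796) = √((77/2)*(1/65)*(7073/1794) - 49796) = √(544621/233220 - 49796) = √(-11612878499/233220) = I*√4006443082155/8970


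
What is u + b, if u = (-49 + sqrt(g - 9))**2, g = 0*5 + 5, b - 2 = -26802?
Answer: -24403 - 196*I ≈ -24403.0 - 196.0*I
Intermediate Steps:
b = -26800 (b = 2 - 26802 = -26800)
g = 5 (g = 0 + 5 = 5)
u = (-49 + 2*I)**2 (u = (-49 + sqrt(5 - 9))**2 = (-49 + sqrt(-4))**2 = (-49 + 2*I)**2 ≈ 2397.0 - 196.0*I)
u + b = (2397 - 196*I) - 26800 = -24403 - 196*I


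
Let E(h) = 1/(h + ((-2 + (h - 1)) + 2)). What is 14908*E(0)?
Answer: -14908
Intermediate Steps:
E(h) = 1/(-1 + 2*h) (E(h) = 1/(h + ((-2 + (-1 + h)) + 2)) = 1/(h + ((-3 + h) + 2)) = 1/(h + (-1 + h)) = 1/(-1 + 2*h))
14908*E(0) = 14908/(-1 + 2*0) = 14908/(-1 + 0) = 14908/(-1) = 14908*(-1) = -14908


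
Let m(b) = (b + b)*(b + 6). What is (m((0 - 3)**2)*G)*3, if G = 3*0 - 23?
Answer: -18630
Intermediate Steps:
m(b) = 2*b*(6 + b) (m(b) = (2*b)*(6 + b) = 2*b*(6 + b))
G = -23 (G = 0 - 23 = -23)
(m((0 - 3)**2)*G)*3 = ((2*(0 - 3)**2*(6 + (0 - 3)**2))*(-23))*3 = ((2*(-3)**2*(6 + (-3)**2))*(-23))*3 = ((2*9*(6 + 9))*(-23))*3 = ((2*9*15)*(-23))*3 = (270*(-23))*3 = -6210*3 = -18630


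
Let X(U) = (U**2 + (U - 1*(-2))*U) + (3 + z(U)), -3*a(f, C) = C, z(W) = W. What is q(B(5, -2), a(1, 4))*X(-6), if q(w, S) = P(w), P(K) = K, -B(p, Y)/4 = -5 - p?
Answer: 2280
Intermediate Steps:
B(p, Y) = 20 + 4*p (B(p, Y) = -4*(-5 - p) = 20 + 4*p)
a(f, C) = -C/3
q(w, S) = w
X(U) = 3 + U + U**2 + U*(2 + U) (X(U) = (U**2 + (U - 1*(-2))*U) + (3 + U) = (U**2 + (U + 2)*U) + (3 + U) = (U**2 + (2 + U)*U) + (3 + U) = (U**2 + U*(2 + U)) + (3 + U) = 3 + U + U**2 + U*(2 + U))
q(B(5, -2), a(1, 4))*X(-6) = (20 + 4*5)*(3 + 2*(-6)**2 + 3*(-6)) = (20 + 20)*(3 + 2*36 - 18) = 40*(3 + 72 - 18) = 40*57 = 2280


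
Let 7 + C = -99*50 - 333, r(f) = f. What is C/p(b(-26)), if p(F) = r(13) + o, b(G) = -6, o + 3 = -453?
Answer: 5290/443 ≈ 11.941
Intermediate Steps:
o = -456 (o = -3 - 453 = -456)
p(F) = -443 (p(F) = 13 - 456 = -443)
C = -5290 (C = -7 + (-99*50 - 333) = -7 + (-4950 - 333) = -7 - 5283 = -5290)
C/p(b(-26)) = -5290/(-443) = -5290*(-1/443) = 5290/443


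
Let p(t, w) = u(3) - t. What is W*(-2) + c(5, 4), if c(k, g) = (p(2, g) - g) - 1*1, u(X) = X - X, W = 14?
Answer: -35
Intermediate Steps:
u(X) = 0
p(t, w) = -t (p(t, w) = 0 - t = -t)
c(k, g) = -3 - g (c(k, g) = (-1*2 - g) - 1*1 = (-2 - g) - 1 = -3 - g)
W*(-2) + c(5, 4) = 14*(-2) + (-3 - 1*4) = -28 + (-3 - 4) = -28 - 7 = -35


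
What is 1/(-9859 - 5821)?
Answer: -1/15680 ≈ -6.3775e-5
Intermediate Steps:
1/(-9859 - 5821) = 1/(-15680) = -1/15680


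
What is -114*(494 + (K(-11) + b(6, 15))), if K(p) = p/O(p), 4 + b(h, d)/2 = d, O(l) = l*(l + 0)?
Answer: -646950/11 ≈ -58814.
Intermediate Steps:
O(l) = l² (O(l) = l*l = l²)
b(h, d) = -8 + 2*d
K(p) = 1/p (K(p) = p/(p²) = p/p² = 1/p)
-114*(494 + (K(-11) + b(6, 15))) = -114*(494 + (1/(-11) + (-8 + 2*15))) = -114*(494 + (-1/11 + (-8 + 30))) = -114*(494 + (-1/11 + 22)) = -114*(494 + 241/11) = -114*5675/11 = -646950/11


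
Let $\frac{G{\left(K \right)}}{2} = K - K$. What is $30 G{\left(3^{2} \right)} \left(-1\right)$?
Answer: $0$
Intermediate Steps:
$G{\left(K \right)} = 0$ ($G{\left(K \right)} = 2 \left(K - K\right) = 2 \cdot 0 = 0$)
$30 G{\left(3^{2} \right)} \left(-1\right) = 30 \cdot 0 \left(-1\right) = 0 \left(-1\right) = 0$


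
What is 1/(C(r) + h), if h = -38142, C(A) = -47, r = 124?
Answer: -1/38189 ≈ -2.6186e-5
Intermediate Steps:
1/(C(r) + h) = 1/(-47 - 38142) = 1/(-38189) = -1/38189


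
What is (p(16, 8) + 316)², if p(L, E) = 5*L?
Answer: 156816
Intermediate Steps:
(p(16, 8) + 316)² = (5*16 + 316)² = (80 + 316)² = 396² = 156816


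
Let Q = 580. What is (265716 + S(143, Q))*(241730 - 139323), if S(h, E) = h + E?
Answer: 27285218673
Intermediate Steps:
S(h, E) = E + h
(265716 + S(143, Q))*(241730 - 139323) = (265716 + (580 + 143))*(241730 - 139323) = (265716 + 723)*102407 = 266439*102407 = 27285218673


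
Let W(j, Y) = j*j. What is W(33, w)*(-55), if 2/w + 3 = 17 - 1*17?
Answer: -59895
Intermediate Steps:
w = -2/3 (w = 2/(-3 + (17 - 1*17)) = 2/(-3 + (17 - 17)) = 2/(-3 + 0) = 2/(-3) = 2*(-1/3) = -2/3 ≈ -0.66667)
W(j, Y) = j**2
W(33, w)*(-55) = 33**2*(-55) = 1089*(-55) = -59895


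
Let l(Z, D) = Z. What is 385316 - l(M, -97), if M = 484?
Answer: 384832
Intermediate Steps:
385316 - l(M, -97) = 385316 - 1*484 = 385316 - 484 = 384832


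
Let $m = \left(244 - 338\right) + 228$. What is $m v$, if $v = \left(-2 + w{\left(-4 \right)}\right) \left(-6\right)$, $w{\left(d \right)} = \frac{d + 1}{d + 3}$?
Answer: $-804$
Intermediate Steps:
$w{\left(d \right)} = \frac{1 + d}{3 + d}$
$m = 134$ ($m = -94 + 228 = 134$)
$v = -6$ ($v = \left(-2 + \frac{1 - 4}{3 - 4}\right) \left(-6\right) = \left(-2 + \frac{1}{-1} \left(-3\right)\right) \left(-6\right) = \left(-2 - -3\right) \left(-6\right) = \left(-2 + 3\right) \left(-6\right) = 1 \left(-6\right) = -6$)
$m v = 134 \left(-6\right) = -804$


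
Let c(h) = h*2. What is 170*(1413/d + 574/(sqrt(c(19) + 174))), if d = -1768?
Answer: -7065/52 + 48790*sqrt(53)/53 ≈ 6566.0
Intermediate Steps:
c(h) = 2*h
170*(1413/d + 574/(sqrt(c(19) + 174))) = 170*(1413/(-1768) + 574/(sqrt(2*19 + 174))) = 170*(1413*(-1/1768) + 574/(sqrt(38 + 174))) = 170*(-1413/1768 + 574/(sqrt(212))) = 170*(-1413/1768 + 574/((2*sqrt(53)))) = 170*(-1413/1768 + 574*(sqrt(53)/106)) = 170*(-1413/1768 + 287*sqrt(53)/53) = -7065/52 + 48790*sqrt(53)/53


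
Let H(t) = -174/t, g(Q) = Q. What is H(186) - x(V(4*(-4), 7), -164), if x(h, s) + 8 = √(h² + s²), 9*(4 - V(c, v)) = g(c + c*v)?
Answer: 219/31 - 164*√82/9 ≈ -157.94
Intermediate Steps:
V(c, v) = 4 - c/9 - c*v/9 (V(c, v) = 4 - (c + c*v)/9 = 4 + (-c/9 - c*v/9) = 4 - c/9 - c*v/9)
x(h, s) = -8 + √(h² + s²)
H(186) - x(V(4*(-4), 7), -164) = -174/186 - (-8 + √((4 - 4*(-4)*(1 + 7)/9)² + (-164)²)) = -174*1/186 - (-8 + √((4 - ⅑*(-16)*8)² + 26896)) = -29/31 - (-8 + √((4 + 128/9)² + 26896)) = -29/31 - (-8 + √((164/9)² + 26896)) = -29/31 - (-8 + √(26896/81 + 26896)) = -29/31 - (-8 + √(2205472/81)) = -29/31 - (-8 + 164*√82/9) = -29/31 + (8 - 164*√82/9) = 219/31 - 164*√82/9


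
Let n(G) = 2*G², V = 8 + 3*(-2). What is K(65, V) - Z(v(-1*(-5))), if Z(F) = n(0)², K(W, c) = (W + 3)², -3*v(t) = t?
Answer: 4624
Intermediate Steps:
v(t) = -t/3
V = 2 (V = 8 - 6 = 2)
K(W, c) = (3 + W)²
Z(F) = 0 (Z(F) = (2*0²)² = (2*0)² = 0² = 0)
K(65, V) - Z(v(-1*(-5))) = (3 + 65)² - 1*0 = 68² + 0 = 4624 + 0 = 4624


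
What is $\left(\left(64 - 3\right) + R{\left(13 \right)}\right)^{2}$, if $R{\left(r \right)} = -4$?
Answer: $3249$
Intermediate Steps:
$\left(\left(64 - 3\right) + R{\left(13 \right)}\right)^{2} = \left(\left(64 - 3\right) - 4\right)^{2} = \left(61 - 4\right)^{2} = 57^{2} = 3249$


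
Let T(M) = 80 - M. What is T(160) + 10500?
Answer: 10420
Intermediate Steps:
T(160) + 10500 = (80 - 1*160) + 10500 = (80 - 160) + 10500 = -80 + 10500 = 10420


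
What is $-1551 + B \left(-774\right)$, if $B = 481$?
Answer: $-373845$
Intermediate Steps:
$-1551 + B \left(-774\right) = -1551 + 481 \left(-774\right) = -1551 - 372294 = -373845$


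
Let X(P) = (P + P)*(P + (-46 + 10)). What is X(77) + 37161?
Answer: 43475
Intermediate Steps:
X(P) = 2*P*(-36 + P) (X(P) = (2*P)*(P - 36) = (2*P)*(-36 + P) = 2*P*(-36 + P))
X(77) + 37161 = 2*77*(-36 + 77) + 37161 = 2*77*41 + 37161 = 6314 + 37161 = 43475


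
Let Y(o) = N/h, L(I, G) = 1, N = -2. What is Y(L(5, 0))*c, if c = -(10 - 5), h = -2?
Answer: -5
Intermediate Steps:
Y(o) = 1 (Y(o) = -2/(-2) = -2*(-½) = 1)
c = -5 (c = -1*5 = -5)
Y(L(5, 0))*c = 1*(-5) = -5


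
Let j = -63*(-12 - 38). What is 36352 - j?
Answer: 33202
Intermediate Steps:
j = 3150 (j = -63*(-50) = 3150)
36352 - j = 36352 - 1*3150 = 36352 - 3150 = 33202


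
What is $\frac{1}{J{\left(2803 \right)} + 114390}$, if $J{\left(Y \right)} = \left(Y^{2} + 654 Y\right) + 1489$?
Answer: $\frac{1}{9805850} \approx 1.0198 \cdot 10^{-7}$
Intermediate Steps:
$J{\left(Y \right)} = 1489 + Y^{2} + 654 Y$
$\frac{1}{J{\left(2803 \right)} + 114390} = \frac{1}{\left(1489 + 2803^{2} + 654 \cdot 2803\right) + 114390} = \frac{1}{\left(1489 + 7856809 + 1833162\right) + 114390} = \frac{1}{9691460 + 114390} = \frac{1}{9805850}$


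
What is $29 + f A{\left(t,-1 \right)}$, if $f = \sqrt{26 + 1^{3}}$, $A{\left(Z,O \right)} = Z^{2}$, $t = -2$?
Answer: $29 + 12 \sqrt{3} \approx 49.785$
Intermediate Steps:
$f = 3 \sqrt{3}$ ($f = \sqrt{26 + 1} = \sqrt{27} = 3 \sqrt{3} \approx 5.1962$)
$29 + f A{\left(t,-1 \right)} = 29 + 3 \sqrt{3} \left(-2\right)^{2} = 29 + 3 \sqrt{3} \cdot 4 = 29 + 12 \sqrt{3}$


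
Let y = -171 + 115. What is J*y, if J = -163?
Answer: 9128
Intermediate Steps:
y = -56
J*y = -163*(-56) = 9128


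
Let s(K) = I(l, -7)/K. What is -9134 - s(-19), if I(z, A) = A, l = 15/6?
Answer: -173553/19 ≈ -9134.4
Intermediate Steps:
l = 5/2 (l = 15*(⅙) = 5/2 ≈ 2.5000)
s(K) = -7/K
-9134 - s(-19) = -9134 - (-7)/(-19) = -9134 - (-7)*(-1)/19 = -9134 - 1*7/19 = -9134 - 7/19 = -173553/19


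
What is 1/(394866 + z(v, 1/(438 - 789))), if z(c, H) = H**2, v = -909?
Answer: 123201/48647886067 ≈ 2.5325e-6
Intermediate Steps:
1/(394866 + z(v, 1/(438 - 789))) = 1/(394866 + (1/(438 - 789))**2) = 1/(394866 + (1/(-351))**2) = 1/(394866 + (-1/351)**2) = 1/(394866 + 1/123201) = 1/(48647886067/123201) = 123201/48647886067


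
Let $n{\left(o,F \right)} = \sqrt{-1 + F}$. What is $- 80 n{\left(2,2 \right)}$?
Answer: $-80$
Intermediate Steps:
$- 80 n{\left(2,2 \right)} = - 80 \sqrt{-1 + 2} = - 80 \sqrt{1} = \left(-80\right) 1 = -80$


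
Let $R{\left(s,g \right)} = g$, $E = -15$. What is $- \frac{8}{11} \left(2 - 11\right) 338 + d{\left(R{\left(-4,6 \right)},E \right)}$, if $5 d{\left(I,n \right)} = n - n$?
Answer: $\frac{24336}{11} \approx 2212.4$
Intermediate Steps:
$d{\left(I,n \right)} = 0$ ($d{\left(I,n \right)} = \frac{n - n}{5} = \frac{1}{5} \cdot 0 = 0$)
$- \frac{8}{11} \left(2 - 11\right) 338 + d{\left(R{\left(-4,6 \right)},E \right)} = - \frac{8}{11} \left(2 - 11\right) 338 + 0 = \left(-8\right) \frac{1}{11} \left(-9\right) 338 + 0 = \left(- \frac{8}{11}\right) \left(-9\right) 338 + 0 = \frac{72}{11} \cdot 338 + 0 = \frac{24336}{11} + 0 = \frac{24336}{11}$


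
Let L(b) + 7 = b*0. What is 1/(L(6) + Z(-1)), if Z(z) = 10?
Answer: ⅓ ≈ 0.33333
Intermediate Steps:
L(b) = -7 (L(b) = -7 + b*0 = -7 + 0 = -7)
1/(L(6) + Z(-1)) = 1/(-7 + 10) = 1/3 = ⅓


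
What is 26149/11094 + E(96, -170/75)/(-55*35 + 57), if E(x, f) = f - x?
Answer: 10403438/4317415 ≈ 2.4096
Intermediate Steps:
26149/11094 + E(96, -170/75)/(-55*35 + 57) = 26149/11094 + (-170/75 - 1*96)/(-55*35 + 57) = 26149*(1/11094) + (-170*1/75 - 96)/(-1925 + 57) = 26149/11094 + (-34/15 - 96)/(-1868) = 26149/11094 - 1474/15*(-1/1868) = 26149/11094 + 737/14010 = 10403438/4317415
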